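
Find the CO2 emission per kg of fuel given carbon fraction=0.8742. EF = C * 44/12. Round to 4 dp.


EF = C_frac * (M_CO2 / M_C)
EF = 0.8742 * (44/12)
EF = 0.8742 * 3.666667 = 3.2054 kg_CO2/kg_fuel


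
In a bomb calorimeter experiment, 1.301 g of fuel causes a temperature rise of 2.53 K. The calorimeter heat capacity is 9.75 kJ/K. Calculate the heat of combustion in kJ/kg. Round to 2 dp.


Hc = C_cal * delta_T / m_fuel
Q_released = 9.75 * 2.53 = 24.6675 kJ
m_fuel = 1.301 g = 1.301/1000 kg = 0.001301 kg
Hc = 24.6675 / 0.001301 = 18960.42 kJ/kg


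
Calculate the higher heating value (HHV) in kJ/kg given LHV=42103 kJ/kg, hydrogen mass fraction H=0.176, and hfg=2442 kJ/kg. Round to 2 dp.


HHV = LHV + hfg * 9 * H
Water addition = 2442 * 9 * 0.176 = 3868.128 kJ/kg
HHV = 42103 + 3868.128 = 45971.13 kJ/kg


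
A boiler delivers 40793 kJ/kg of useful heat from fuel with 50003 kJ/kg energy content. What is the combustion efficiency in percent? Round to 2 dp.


Efficiency = (Q_useful / Q_fuel) * 100
Efficiency = (40793 / 50003) * 100
Efficiency = 0.8158 * 100 = 81.58%


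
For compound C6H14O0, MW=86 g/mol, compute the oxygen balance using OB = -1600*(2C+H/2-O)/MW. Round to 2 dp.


OB = -1600 * (2C + H/2 - O) / MW
Inner = 2*6 + 14/2 - 0 = 19.00
OB = -1600 * 19.00 / 86 = -353.49%


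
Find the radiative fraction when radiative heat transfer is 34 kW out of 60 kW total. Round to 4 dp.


f_rad = Q_rad / Q_total
f_rad = 34 / 60 = 0.5667


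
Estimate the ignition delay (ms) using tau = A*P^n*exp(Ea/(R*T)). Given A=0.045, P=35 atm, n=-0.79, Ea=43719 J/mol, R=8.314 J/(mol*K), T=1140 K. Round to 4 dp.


tau = A * P^n * exp(Ea/(R*T))
P^n = 35^(-0.79) = 0.06028180
Ea/(R*T) = 43719/(8.314*1140) = 4.612701
exp(Ea/(R*T)) = 100.755971
tau = 0.045 * 0.06028180 * 100.755971 = 0.2733 ms


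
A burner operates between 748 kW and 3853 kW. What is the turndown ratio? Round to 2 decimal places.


TDR = Q_max / Q_min
TDR = 3853 / 748 = 5.15


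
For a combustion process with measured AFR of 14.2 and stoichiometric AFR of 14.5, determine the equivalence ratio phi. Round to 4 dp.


phi = AFR_stoich / AFR_actual
phi = 14.5 / 14.2 = 1.0211


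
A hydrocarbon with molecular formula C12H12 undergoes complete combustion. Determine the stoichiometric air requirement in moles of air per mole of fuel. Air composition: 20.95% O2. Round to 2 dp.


Balanced combustion: C12H12 + 15 O2 -> 12 CO2 + 6 H2O
O2 needed = C + H/4 = 12 + 12/4 = 15.00 moles
Air moles = O2 / 0.2095 = 15.00 / 0.2095 = 71.60 moles air


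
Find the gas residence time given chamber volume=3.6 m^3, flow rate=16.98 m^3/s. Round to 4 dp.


tau = V / Q_flow
tau = 3.6 / 16.98 = 0.2120 s


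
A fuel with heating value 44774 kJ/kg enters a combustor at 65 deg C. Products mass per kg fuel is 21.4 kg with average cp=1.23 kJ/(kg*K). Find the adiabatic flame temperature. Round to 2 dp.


T_ad = T_in + Hc / (m_p * cp)
Denominator = 21.4 * 1.23 = 26.3220
Temperature rise = 44774 / 26.3220 = 1701.01 K
T_ad = 65 + 1701.01 = 1766.01 deg C


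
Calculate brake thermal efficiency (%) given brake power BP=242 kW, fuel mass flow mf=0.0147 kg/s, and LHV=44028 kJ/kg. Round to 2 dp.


eta_BTE = (BP / (mf * LHV)) * 100
Denominator = 0.0147 * 44028 = 647.2116 kW
eta_BTE = (242 / 647.2116) * 100 = 37.39%


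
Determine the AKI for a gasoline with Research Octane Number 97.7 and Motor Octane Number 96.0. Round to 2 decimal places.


AKI = (RON + MON) / 2
AKI = (97.7 + 96.0) / 2
AKI = 193.7 / 2 = 96.85


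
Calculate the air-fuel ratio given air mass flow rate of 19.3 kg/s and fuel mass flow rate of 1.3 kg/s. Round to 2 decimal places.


AFR = m_air / m_fuel
AFR = 19.3 / 1.3 = 14.85


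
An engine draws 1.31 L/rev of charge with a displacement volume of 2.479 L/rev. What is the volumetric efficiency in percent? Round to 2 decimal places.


eta_v = (V_actual / V_disp) * 100
Ratio = 1.31 / 2.479 = 0.5284
eta_v = 0.5284 * 100 = 52.84%


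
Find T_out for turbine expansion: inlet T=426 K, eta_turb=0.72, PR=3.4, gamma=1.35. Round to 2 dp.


T_out = T_in * (1 - eta * (1 - PR^(-(gamma-1)/gamma)))
Exponent = -(1.35-1)/1.35 = -0.25925926
PR^exp = 3.4^(-0.25925926) = 0.72813041
Factor = 1 - 0.72*(1 - 0.72813041) = 0.80425390
T_out = 426 * 0.80425390 = 342.61 K


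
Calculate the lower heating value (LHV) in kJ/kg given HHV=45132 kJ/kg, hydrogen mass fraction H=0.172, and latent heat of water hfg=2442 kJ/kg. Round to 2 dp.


LHV = HHV - hfg * 9 * H
Water correction = 2442 * 9 * 0.172 = 3780.216 kJ/kg
LHV = 45132 - 3780.216 = 41351.78 kJ/kg


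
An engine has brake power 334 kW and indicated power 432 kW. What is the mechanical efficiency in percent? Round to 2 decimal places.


eta_mech = (BP / IP) * 100
Ratio = 334 / 432 = 0.7731
eta_mech = 0.7731 * 100 = 77.31%


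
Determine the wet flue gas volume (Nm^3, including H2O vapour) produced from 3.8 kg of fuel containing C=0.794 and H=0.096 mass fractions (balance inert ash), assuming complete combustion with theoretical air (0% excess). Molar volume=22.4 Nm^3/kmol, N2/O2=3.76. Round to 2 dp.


Per kg fuel: CO2 = (C/12 kmol)*22.4 = (0.794/12)*22.4 = 1.48213 Nm^3
Per kg fuel: H2O = (H/2 kmol)*22.4 = (0.096/2)*22.4 = 1.07520 Nm^3
O2 needed per kg fuel = C/12 + H/4 = 0.794/12 + 0.096/4 = 0.09016667 kmol
Per kg fuel: N2 = O2*3.76*22.4 = 0.09016667*3.76*22.4 = 7.59420 Nm^3
Total per kg = 1.48213 + 1.07520 + 7.59420 = 10.15153 Nm^3
Total = 10.15153 * 3.8 = 38.58 Nm^3


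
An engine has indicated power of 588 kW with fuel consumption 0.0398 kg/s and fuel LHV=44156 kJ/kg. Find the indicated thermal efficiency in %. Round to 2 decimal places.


eta_ith = (IP / (mf * LHV)) * 100
Denominator = 0.0398 * 44156 = 1757.4088 kW
eta_ith = (588 / 1757.4088) * 100 = 33.46%


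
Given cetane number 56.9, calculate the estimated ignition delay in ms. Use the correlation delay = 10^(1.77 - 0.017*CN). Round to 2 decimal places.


delay = 10^(1.77 - 0.017*CN)
Exponent = 1.77 - 0.017*56.9 = 0.8027
delay = 10^0.8027 = 6.35 ms


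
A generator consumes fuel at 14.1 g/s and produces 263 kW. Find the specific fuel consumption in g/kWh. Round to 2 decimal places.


SFC = (mf / BP) * 3600
Rate = 14.1 / 263 = 0.053612 g/(s*kW)
SFC = 0.053612 * 3600 = 193.00 g/kWh


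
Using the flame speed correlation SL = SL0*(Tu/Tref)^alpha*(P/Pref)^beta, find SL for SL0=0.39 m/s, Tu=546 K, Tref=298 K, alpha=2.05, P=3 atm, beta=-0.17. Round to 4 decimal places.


SL = SL0 * (Tu/Tref)^alpha * (P/Pref)^beta
T ratio = 546/298 = 1.83221477
(T ratio)^alpha = 1.83221477^2.05 = 3.460203
(P/Pref)^beta = 3^(-0.17) = 0.829639
SL = 0.39 * 3.460203 * 0.829639 = 1.1196 m/s


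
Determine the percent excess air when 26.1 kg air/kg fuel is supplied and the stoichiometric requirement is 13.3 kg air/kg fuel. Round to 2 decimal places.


Excess air = actual - stoichiometric = 26.1 - 13.3 = 12.80 kg/kg fuel
Excess air % = (excess / stoich) * 100 = (12.80 / 13.3) * 100 = 96.24%


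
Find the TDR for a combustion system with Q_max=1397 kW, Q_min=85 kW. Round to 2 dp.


TDR = Q_max / Q_min
TDR = 1397 / 85 = 16.44


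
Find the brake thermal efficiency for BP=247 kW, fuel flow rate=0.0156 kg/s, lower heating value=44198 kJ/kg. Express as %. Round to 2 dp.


eta_BTE = (BP / (mf * LHV)) * 100
Denominator = 0.0156 * 44198 = 689.4888 kW
eta_BTE = (247 / 689.4888) * 100 = 35.82%


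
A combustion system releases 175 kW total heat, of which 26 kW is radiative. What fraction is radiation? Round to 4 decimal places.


f_rad = Q_rad / Q_total
f_rad = 26 / 175 = 0.1486


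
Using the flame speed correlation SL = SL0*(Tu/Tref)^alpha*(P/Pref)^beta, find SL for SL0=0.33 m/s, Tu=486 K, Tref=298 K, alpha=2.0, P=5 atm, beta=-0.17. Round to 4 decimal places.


SL = SL0 * (Tu/Tref)^alpha * (P/Pref)^beta
T ratio = 486/298 = 1.63087248
(T ratio)^alpha = 1.63087248^2.0 = 2.659745
(P/Pref)^beta = 5^(-0.17) = 0.760633
SL = 0.33 * 2.659745 * 0.760633 = 0.6676 m/s


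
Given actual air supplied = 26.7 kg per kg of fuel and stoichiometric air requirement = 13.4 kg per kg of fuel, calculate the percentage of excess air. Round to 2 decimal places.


Excess air = actual - stoichiometric = 26.7 - 13.4 = 13.30 kg/kg fuel
Excess air % = (excess / stoich) * 100 = (13.30 / 13.4) * 100 = 99.25%


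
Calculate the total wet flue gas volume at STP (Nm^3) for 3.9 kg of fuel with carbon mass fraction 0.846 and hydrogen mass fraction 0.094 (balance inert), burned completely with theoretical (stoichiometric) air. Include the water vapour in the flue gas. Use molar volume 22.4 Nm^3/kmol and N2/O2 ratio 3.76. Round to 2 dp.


Per kg fuel: CO2 = (C/12 kmol)*22.4 = (0.846/12)*22.4 = 1.57920 Nm^3
Per kg fuel: H2O = (H/2 kmol)*22.4 = (0.094/2)*22.4 = 1.05280 Nm^3
O2 needed per kg fuel = C/12 + H/4 = 0.846/12 + 0.094/4 = 0.09400000 kmol
Per kg fuel: N2 = O2*3.76*22.4 = 0.09400000*3.76*22.4 = 7.91706 Nm^3
Total per kg = 1.57920 + 1.05280 + 7.91706 = 10.54906 Nm^3
Total = 10.54906 * 3.9 = 41.14 Nm^3


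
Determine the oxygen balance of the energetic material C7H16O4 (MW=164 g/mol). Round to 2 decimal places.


OB = -1600 * (2C + H/2 - O) / MW
Inner = 2*7 + 16/2 - 4 = 18.00
OB = -1600 * 18.00 / 164 = -175.61%


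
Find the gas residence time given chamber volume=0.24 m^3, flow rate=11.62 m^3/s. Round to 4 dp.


tau = V / Q_flow
tau = 0.24 / 11.62 = 0.0207 s


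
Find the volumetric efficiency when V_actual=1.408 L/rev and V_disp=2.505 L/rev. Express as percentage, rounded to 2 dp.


eta_v = (V_actual / V_disp) * 100
Ratio = 1.408 / 2.505 = 0.5621
eta_v = 0.5621 * 100 = 56.21%


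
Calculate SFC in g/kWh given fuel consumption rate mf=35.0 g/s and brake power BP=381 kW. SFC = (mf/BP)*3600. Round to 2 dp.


SFC = (mf / BP) * 3600
Rate = 35.0 / 381 = 0.091864 g/(s*kW)
SFC = 0.091864 * 3600 = 330.71 g/kWh


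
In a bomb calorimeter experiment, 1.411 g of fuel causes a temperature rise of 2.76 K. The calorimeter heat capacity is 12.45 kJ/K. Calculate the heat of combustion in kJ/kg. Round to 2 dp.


Hc = C_cal * delta_T / m_fuel
Q_released = 12.45 * 2.76 = 34.3620 kJ
m_fuel = 1.411 g = 1.411/1000 kg = 0.001411 kg
Hc = 34.3620 / 0.001411 = 24352.94 kJ/kg


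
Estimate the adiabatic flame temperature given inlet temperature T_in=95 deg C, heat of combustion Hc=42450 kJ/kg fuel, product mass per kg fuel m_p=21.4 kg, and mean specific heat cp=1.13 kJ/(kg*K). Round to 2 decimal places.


T_ad = T_in + Hc / (m_p * cp)
Denominator = 21.4 * 1.13 = 24.1820
Temperature rise = 42450 / 24.1820 = 1755.44 K
T_ad = 95 + 1755.44 = 1850.44 deg C


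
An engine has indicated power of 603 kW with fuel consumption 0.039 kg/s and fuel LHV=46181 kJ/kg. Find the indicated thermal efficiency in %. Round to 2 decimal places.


eta_ith = (IP / (mf * LHV)) * 100
Denominator = 0.039 * 46181 = 1801.0590 kW
eta_ith = (603 / 1801.0590) * 100 = 33.48%


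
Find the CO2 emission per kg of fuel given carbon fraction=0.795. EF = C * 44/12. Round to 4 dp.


EF = C_frac * (M_CO2 / M_C)
EF = 0.795 * (44/12)
EF = 0.795 * 3.666667 = 2.9150 kg_CO2/kg_fuel


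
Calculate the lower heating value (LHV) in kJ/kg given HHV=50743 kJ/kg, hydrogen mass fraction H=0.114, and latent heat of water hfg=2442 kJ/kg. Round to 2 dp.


LHV = HHV - hfg * 9 * H
Water correction = 2442 * 9 * 0.114 = 2505.492 kJ/kg
LHV = 50743 - 2505.492 = 48237.51 kJ/kg


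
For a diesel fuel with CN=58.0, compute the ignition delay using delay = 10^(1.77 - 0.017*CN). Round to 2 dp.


delay = 10^(1.77 - 0.017*CN)
Exponent = 1.77 - 0.017*58.0 = 0.7840
delay = 10^0.7840 = 6.08 ms


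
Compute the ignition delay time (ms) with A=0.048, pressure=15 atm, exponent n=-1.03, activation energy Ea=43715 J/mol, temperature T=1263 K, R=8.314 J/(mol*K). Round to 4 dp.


tau = A * P^n * exp(Ea/(R*T))
P^n = 15^(-1.03) = 0.06146473
Ea/(R*T) = 43715/(8.314*1263) = 4.163103
exp(Ea/(R*T)) = 64.270618
tau = 0.048 * 0.06146473 * 64.270618 = 0.1896 ms


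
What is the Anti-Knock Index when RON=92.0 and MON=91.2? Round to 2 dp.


AKI = (RON + MON) / 2
AKI = (92.0 + 91.2) / 2
AKI = 183.2 / 2 = 91.60


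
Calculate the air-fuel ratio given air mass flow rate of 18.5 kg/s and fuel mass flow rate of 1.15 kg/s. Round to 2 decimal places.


AFR = m_air / m_fuel
AFR = 18.5 / 1.15 = 16.09


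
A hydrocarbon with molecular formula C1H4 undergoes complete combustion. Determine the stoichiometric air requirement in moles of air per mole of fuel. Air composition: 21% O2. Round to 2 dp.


Balanced combustion: C1H4 + 2 O2 -> 1 CO2 + 2 H2O
O2 needed = C + H/4 = 1 + 4/4 = 2.00 moles
Air moles = O2 / 0.21 = 2.00 / 0.21 = 9.52 moles air


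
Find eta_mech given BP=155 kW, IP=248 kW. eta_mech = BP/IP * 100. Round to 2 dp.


eta_mech = (BP / IP) * 100
Ratio = 155 / 248 = 0.6250
eta_mech = 0.6250 * 100 = 62.50%


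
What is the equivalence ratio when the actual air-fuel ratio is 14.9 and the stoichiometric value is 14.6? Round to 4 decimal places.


phi = AFR_stoich / AFR_actual
phi = 14.6 / 14.9 = 0.9799


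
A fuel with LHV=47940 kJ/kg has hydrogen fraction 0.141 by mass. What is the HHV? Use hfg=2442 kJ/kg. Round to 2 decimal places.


HHV = LHV + hfg * 9 * H
Water addition = 2442 * 9 * 0.141 = 3098.898 kJ/kg
HHV = 47940 + 3098.898 = 51038.90 kJ/kg


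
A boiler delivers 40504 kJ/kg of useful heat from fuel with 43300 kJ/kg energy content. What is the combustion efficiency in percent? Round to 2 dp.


Efficiency = (Q_useful / Q_fuel) * 100
Efficiency = (40504 / 43300) * 100
Efficiency = 0.9354 * 100 = 93.54%


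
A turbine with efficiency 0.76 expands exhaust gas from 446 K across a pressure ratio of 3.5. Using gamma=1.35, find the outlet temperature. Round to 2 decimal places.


T_out = T_in * (1 - eta * (1 - PR^(-(gamma-1)/gamma)))
Exponent = -(1.35-1)/1.35 = -0.25925926
PR^exp = 3.5^(-0.25925926) = 0.72267881
Factor = 1 - 0.76*(1 - 0.72267881) = 0.78923590
T_out = 446 * 0.78923590 = 352.00 K


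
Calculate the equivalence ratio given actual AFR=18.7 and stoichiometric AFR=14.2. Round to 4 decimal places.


phi = AFR_stoich / AFR_actual
phi = 14.2 / 18.7 = 0.7594


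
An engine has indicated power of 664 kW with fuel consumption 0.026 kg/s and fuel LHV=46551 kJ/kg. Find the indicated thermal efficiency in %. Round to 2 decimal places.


eta_ith = (IP / (mf * LHV)) * 100
Denominator = 0.026 * 46551 = 1210.3260 kW
eta_ith = (664 / 1210.3260) * 100 = 54.86%


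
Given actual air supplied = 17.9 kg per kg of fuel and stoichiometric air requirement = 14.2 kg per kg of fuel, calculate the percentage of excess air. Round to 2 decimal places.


Excess air = actual - stoichiometric = 17.9 - 14.2 = 3.70 kg/kg fuel
Excess air % = (excess / stoich) * 100 = (3.70 / 14.2) * 100 = 26.06%


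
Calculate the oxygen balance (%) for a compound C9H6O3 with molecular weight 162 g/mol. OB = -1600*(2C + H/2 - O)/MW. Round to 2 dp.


OB = -1600 * (2C + H/2 - O) / MW
Inner = 2*9 + 6/2 - 3 = 18.00
OB = -1600 * 18.00 / 162 = -177.78%


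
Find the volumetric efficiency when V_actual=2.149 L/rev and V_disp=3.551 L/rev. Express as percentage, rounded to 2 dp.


eta_v = (V_actual / V_disp) * 100
Ratio = 2.149 / 3.551 = 0.6052
eta_v = 0.6052 * 100 = 60.52%


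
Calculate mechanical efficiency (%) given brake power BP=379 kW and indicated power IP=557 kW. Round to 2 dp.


eta_mech = (BP / IP) * 100
Ratio = 379 / 557 = 0.6804
eta_mech = 0.6804 * 100 = 68.04%


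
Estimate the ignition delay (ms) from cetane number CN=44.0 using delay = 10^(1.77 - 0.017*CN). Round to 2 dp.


delay = 10^(1.77 - 0.017*CN)
Exponent = 1.77 - 0.017*44.0 = 1.0220
delay = 10^1.0220 = 10.52 ms


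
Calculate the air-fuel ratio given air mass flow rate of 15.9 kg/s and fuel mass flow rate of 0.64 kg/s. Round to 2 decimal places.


AFR = m_air / m_fuel
AFR = 15.9 / 0.64 = 24.84


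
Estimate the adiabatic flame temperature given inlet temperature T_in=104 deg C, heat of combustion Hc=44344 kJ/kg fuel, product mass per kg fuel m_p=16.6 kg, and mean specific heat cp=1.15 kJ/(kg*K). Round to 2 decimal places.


T_ad = T_in + Hc / (m_p * cp)
Denominator = 16.6 * 1.15 = 19.0900
Temperature rise = 44344 / 19.0900 = 2322.89 K
T_ad = 104 + 2322.89 = 2426.89 deg C


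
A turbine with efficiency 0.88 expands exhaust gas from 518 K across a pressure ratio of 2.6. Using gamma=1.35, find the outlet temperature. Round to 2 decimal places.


T_out = T_in * (1 - eta * (1 - PR^(-(gamma-1)/gamma)))
Exponent = -(1.35-1)/1.35 = -0.25925926
PR^exp = 2.6^(-0.25925926) = 0.78057442
Factor = 1 - 0.88*(1 - 0.78057442) = 0.80690549
T_out = 518 * 0.80690549 = 417.98 K


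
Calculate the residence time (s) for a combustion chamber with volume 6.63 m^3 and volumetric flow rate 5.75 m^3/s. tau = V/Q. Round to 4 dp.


tau = V / Q_flow
tau = 6.63 / 5.75 = 1.1530 s


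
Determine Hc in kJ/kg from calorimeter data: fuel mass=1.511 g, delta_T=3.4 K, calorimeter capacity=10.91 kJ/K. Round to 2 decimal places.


Hc = C_cal * delta_T / m_fuel
Q_released = 10.91 * 3.4 = 37.0940 kJ
m_fuel = 1.511 g = 1.511/1000 kg = 0.001511 kg
Hc = 37.0940 / 0.001511 = 24549.31 kJ/kg


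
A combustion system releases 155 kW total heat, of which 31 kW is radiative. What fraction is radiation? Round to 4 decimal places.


f_rad = Q_rad / Q_total
f_rad = 31 / 155 = 0.2000


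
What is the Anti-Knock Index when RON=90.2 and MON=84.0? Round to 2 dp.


AKI = (RON + MON) / 2
AKI = (90.2 + 84.0) / 2
AKI = 174.2 / 2 = 87.10


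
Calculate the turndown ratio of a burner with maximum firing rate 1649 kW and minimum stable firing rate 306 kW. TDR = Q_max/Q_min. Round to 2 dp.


TDR = Q_max / Q_min
TDR = 1649 / 306 = 5.39


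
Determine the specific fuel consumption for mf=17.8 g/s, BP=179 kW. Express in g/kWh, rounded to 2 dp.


SFC = (mf / BP) * 3600
Rate = 17.8 / 179 = 0.099441 g/(s*kW)
SFC = 0.099441 * 3600 = 357.99 g/kWh


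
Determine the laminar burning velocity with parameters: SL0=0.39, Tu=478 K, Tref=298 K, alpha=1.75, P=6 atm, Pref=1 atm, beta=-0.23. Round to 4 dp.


SL = SL0 * (Tu/Tref)^alpha * (P/Pref)^beta
T ratio = 478/298 = 1.60402685
(T ratio)^alpha = 1.60402685^1.75 = 2.286232
(P/Pref)^beta = 6^(-0.23) = 0.662255
SL = 0.39 * 2.286232 * 0.662255 = 0.5905 m/s


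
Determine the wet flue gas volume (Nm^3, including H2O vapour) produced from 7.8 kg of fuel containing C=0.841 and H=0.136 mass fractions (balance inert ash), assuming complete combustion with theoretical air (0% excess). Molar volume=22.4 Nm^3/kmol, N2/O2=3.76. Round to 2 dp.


Per kg fuel: CO2 = (C/12 kmol)*22.4 = (0.841/12)*22.4 = 1.56987 Nm^3
Per kg fuel: H2O = (H/2 kmol)*22.4 = (0.136/2)*22.4 = 1.52320 Nm^3
O2 needed per kg fuel = C/12 + H/4 = 0.841/12 + 0.136/4 = 0.10408333 kmol
Per kg fuel: N2 = O2*3.76*22.4 = 0.10408333*3.76*22.4 = 8.76631 Nm^3
Total per kg = 1.56987 + 1.52320 + 8.76631 = 11.85938 Nm^3
Total = 11.85938 * 7.8 = 92.50 Nm^3


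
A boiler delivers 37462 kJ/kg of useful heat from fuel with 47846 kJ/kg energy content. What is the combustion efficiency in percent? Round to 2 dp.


Efficiency = (Q_useful / Q_fuel) * 100
Efficiency = (37462 / 47846) * 100
Efficiency = 0.7830 * 100 = 78.30%


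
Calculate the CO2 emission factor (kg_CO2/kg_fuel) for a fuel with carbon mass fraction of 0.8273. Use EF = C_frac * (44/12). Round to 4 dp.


EF = C_frac * (M_CO2 / M_C)
EF = 0.8273 * (44/12)
EF = 0.8273 * 3.666667 = 3.0334 kg_CO2/kg_fuel


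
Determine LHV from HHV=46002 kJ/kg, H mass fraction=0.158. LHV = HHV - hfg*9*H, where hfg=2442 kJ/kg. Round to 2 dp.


LHV = HHV - hfg * 9 * H
Water correction = 2442 * 9 * 0.158 = 3472.524 kJ/kg
LHV = 46002 - 3472.524 = 42529.48 kJ/kg


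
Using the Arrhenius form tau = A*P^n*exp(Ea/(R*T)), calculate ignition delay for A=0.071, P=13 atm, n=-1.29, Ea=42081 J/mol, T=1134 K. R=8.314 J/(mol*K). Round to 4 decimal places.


tau = A * P^n * exp(Ea/(R*T))
P^n = 13^(-1.29) = 0.03656058
Ea/(R*T) = 42081/(8.314*1134) = 4.463371
exp(Ea/(R*T)) = 86.779541
tau = 0.071 * 0.03656058 * 86.779541 = 0.2253 ms


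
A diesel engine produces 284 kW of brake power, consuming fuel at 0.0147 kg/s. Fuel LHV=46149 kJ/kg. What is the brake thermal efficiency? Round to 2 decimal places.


eta_BTE = (BP / (mf * LHV)) * 100
Denominator = 0.0147 * 46149 = 678.3903 kW
eta_BTE = (284 / 678.3903) * 100 = 41.86%


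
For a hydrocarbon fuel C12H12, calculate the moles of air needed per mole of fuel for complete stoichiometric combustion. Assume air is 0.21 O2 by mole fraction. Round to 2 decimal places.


Balanced combustion: C12H12 + 15 O2 -> 12 CO2 + 6 H2O
O2 needed = C + H/4 = 12 + 12/4 = 15.00 moles
Air moles = O2 / 0.21 = 15.00 / 0.21 = 71.43 moles air


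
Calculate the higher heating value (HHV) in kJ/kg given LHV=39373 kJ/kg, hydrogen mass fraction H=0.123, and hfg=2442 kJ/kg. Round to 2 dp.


HHV = LHV + hfg * 9 * H
Water addition = 2442 * 9 * 0.123 = 2703.294 kJ/kg
HHV = 39373 + 2703.294 = 42076.29 kJ/kg


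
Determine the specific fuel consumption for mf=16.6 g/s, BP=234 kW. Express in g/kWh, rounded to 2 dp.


SFC = (mf / BP) * 3600
Rate = 16.6 / 234 = 0.070940 g/(s*kW)
SFC = 0.070940 * 3600 = 255.38 g/kWh


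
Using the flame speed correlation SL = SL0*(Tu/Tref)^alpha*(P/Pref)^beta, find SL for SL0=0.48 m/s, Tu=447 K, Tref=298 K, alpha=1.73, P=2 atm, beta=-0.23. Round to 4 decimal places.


SL = SL0 * (Tu/Tref)^alpha * (P/Pref)^beta
T ratio = 447/298 = 1.50000000
(T ratio)^alpha = 1.50000000^1.73 = 2.016684
(P/Pref)^beta = 2^(-0.23) = 0.852635
SL = 0.48 * 2.016684 * 0.852635 = 0.8254 m/s


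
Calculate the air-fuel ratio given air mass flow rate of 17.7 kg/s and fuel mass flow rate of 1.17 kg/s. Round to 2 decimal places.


AFR = m_air / m_fuel
AFR = 17.7 / 1.17 = 15.13


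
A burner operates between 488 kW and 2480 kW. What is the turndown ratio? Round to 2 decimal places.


TDR = Q_max / Q_min
TDR = 2480 / 488 = 5.08


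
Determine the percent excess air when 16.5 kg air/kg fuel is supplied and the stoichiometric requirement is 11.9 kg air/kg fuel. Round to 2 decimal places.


Excess air = actual - stoichiometric = 16.5 - 11.9 = 4.60 kg/kg fuel
Excess air % = (excess / stoich) * 100 = (4.60 / 11.9) * 100 = 38.66%


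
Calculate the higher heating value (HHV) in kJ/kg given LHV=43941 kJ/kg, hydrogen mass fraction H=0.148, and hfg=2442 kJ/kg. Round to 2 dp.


HHV = LHV + hfg * 9 * H
Water addition = 2442 * 9 * 0.148 = 3252.744 kJ/kg
HHV = 43941 + 3252.744 = 47193.74 kJ/kg


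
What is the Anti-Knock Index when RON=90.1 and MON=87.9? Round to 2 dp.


AKI = (RON + MON) / 2
AKI = (90.1 + 87.9) / 2
AKI = 178.0 / 2 = 89.00


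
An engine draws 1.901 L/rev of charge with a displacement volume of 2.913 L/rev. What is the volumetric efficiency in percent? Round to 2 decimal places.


eta_v = (V_actual / V_disp) * 100
Ratio = 1.901 / 2.913 = 0.6526
eta_v = 0.6526 * 100 = 65.26%


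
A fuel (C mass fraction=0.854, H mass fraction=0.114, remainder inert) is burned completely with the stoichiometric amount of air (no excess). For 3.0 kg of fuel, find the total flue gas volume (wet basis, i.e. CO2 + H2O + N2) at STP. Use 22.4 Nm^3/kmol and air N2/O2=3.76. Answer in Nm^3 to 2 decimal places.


Per kg fuel: CO2 = (C/12 kmol)*22.4 = (0.854/12)*22.4 = 1.59413 Nm^3
Per kg fuel: H2O = (H/2 kmol)*22.4 = (0.114/2)*22.4 = 1.27680 Nm^3
O2 needed per kg fuel = C/12 + H/4 = 0.854/12 + 0.114/4 = 0.09966667 kmol
Per kg fuel: N2 = O2*3.76*22.4 = 0.09966667*3.76*22.4 = 8.39433 Nm^3
Total per kg = 1.59413 + 1.27680 + 8.39433 = 11.26526 Nm^3
Total = 11.26526 * 3.0 = 33.80 Nm^3


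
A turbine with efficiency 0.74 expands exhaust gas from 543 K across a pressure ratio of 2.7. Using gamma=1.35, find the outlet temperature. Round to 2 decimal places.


T_out = T_in * (1 - eta * (1 - PR^(-(gamma-1)/gamma)))
Exponent = -(1.35-1)/1.35 = -0.25925926
PR^exp = 2.7^(-0.25925926) = 0.77297411
Factor = 1 - 0.74*(1 - 0.77297411) = 0.83200084
T_out = 543 * 0.83200084 = 451.78 K


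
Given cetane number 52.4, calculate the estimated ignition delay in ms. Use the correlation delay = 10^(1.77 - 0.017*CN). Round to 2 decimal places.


delay = 10^(1.77 - 0.017*CN)
Exponent = 1.77 - 0.017*52.4 = 0.8792
delay = 10^0.8792 = 7.57 ms


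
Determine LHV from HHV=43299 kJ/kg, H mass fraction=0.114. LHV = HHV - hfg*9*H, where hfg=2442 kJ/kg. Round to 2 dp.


LHV = HHV - hfg * 9 * H
Water correction = 2442 * 9 * 0.114 = 2505.492 kJ/kg
LHV = 43299 - 2505.492 = 40793.51 kJ/kg


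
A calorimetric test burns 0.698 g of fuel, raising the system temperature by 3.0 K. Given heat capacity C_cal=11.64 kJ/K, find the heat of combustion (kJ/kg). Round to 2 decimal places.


Hc = C_cal * delta_T / m_fuel
Q_released = 11.64 * 3.0 = 34.9200 kJ
m_fuel = 0.698 g = 0.698/1000 kg = 0.000698 kg
Hc = 34.9200 / 0.000698 = 50028.65 kJ/kg


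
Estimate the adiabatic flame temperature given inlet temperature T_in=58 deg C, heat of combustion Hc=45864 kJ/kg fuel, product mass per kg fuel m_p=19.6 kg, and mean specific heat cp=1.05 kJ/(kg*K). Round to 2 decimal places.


T_ad = T_in + Hc / (m_p * cp)
Denominator = 19.6 * 1.05 = 20.5800
Temperature rise = 45864 / 20.5800 = 2228.57 K
T_ad = 58 + 2228.57 = 2286.57 deg C


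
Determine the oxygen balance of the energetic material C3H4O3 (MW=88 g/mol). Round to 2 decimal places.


OB = -1600 * (2C + H/2 - O) / MW
Inner = 2*3 + 4/2 - 3 = 5.00
OB = -1600 * 5.00 / 88 = -90.91%


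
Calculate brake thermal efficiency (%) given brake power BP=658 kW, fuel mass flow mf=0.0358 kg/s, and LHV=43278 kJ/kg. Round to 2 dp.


eta_BTE = (BP / (mf * LHV)) * 100
Denominator = 0.0358 * 43278 = 1549.3524 kW
eta_BTE = (658 / 1549.3524) * 100 = 42.47%


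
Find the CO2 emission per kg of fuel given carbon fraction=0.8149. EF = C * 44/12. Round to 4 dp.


EF = C_frac * (M_CO2 / M_C)
EF = 0.8149 * (44/12)
EF = 0.8149 * 3.666667 = 2.9880 kg_CO2/kg_fuel


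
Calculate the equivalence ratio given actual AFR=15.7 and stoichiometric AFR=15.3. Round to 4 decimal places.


phi = AFR_stoich / AFR_actual
phi = 15.3 / 15.7 = 0.9745


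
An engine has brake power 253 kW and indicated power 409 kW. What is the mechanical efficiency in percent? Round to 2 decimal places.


eta_mech = (BP / IP) * 100
Ratio = 253 / 409 = 0.6186
eta_mech = 0.6186 * 100 = 61.86%


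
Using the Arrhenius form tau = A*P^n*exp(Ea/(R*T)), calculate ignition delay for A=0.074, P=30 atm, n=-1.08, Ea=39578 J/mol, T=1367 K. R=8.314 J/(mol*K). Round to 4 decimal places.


tau = A * P^n * exp(Ea/(R*T))
P^n = 30^(-1.08) = 0.02539271
Ea/(R*T) = 39578/(8.314*1367) = 3.482373
exp(Ea/(R*T)) = 32.536846
tau = 0.074 * 0.02539271 * 32.536846 = 0.0611 ms


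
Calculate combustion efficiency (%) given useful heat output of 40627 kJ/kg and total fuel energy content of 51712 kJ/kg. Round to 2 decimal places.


Efficiency = (Q_useful / Q_fuel) * 100
Efficiency = (40627 / 51712) * 100
Efficiency = 0.7856 * 100 = 78.56%


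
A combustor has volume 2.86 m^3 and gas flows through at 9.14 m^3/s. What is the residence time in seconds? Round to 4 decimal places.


tau = V / Q_flow
tau = 2.86 / 9.14 = 0.3129 s


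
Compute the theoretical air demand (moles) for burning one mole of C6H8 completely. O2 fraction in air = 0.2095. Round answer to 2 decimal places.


Balanced combustion: C6H8 + 8 O2 -> 6 CO2 + 4 H2O
O2 needed = C + H/4 = 6 + 8/4 = 8.00 moles
Air moles = O2 / 0.2095 = 8.00 / 0.2095 = 38.19 moles air


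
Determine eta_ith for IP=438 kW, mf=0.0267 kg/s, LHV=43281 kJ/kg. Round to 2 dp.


eta_ith = (IP / (mf * LHV)) * 100
Denominator = 0.0267 * 43281 = 1155.6027 kW
eta_ith = (438 / 1155.6027) * 100 = 37.90%


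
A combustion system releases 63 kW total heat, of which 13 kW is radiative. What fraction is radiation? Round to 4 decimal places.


f_rad = Q_rad / Q_total
f_rad = 13 / 63 = 0.2063


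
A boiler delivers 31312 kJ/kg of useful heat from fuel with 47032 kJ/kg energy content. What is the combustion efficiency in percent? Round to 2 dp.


Efficiency = (Q_useful / Q_fuel) * 100
Efficiency = (31312 / 47032) * 100
Efficiency = 0.6658 * 100 = 66.58%


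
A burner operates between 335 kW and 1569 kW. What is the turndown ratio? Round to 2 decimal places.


TDR = Q_max / Q_min
TDR = 1569 / 335 = 4.68


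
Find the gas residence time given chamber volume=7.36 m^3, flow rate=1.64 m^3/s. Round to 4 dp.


tau = V / Q_flow
tau = 7.36 / 1.64 = 4.4878 s


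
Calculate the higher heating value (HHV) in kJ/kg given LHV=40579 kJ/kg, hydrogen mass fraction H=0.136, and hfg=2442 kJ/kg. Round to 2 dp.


HHV = LHV + hfg * 9 * H
Water addition = 2442 * 9 * 0.136 = 2989.008 kJ/kg
HHV = 40579 + 2989.008 = 43568.01 kJ/kg


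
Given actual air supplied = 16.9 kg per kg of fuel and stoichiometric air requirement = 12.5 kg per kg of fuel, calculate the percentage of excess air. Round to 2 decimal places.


Excess air = actual - stoichiometric = 16.9 - 12.5 = 4.40 kg/kg fuel
Excess air % = (excess / stoich) * 100 = (4.40 / 12.5) * 100 = 35.20%


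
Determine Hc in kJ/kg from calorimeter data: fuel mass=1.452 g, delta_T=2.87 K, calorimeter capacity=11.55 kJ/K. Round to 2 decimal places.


Hc = C_cal * delta_T / m_fuel
Q_released = 11.55 * 2.87 = 33.1485 kJ
m_fuel = 1.452 g = 1.452/1000 kg = 0.001452 kg
Hc = 33.1485 / 0.001452 = 22829.55 kJ/kg


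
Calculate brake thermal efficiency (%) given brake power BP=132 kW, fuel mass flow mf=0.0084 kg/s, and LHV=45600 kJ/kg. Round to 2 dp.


eta_BTE = (BP / (mf * LHV)) * 100
Denominator = 0.0084 * 45600 = 383.0400 kW
eta_BTE = (132 / 383.0400) * 100 = 34.46%


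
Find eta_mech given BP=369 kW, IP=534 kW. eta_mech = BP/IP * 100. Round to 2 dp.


eta_mech = (BP / IP) * 100
Ratio = 369 / 534 = 0.6910
eta_mech = 0.6910 * 100 = 69.10%


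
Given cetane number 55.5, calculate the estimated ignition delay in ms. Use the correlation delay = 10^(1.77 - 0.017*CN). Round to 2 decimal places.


delay = 10^(1.77 - 0.017*CN)
Exponent = 1.77 - 0.017*55.5 = 0.8265
delay = 10^0.8265 = 6.71 ms


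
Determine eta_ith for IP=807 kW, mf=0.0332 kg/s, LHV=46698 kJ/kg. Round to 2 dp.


eta_ith = (IP / (mf * LHV)) * 100
Denominator = 0.0332 * 46698 = 1550.3736 kW
eta_ith = (807 / 1550.3736) * 100 = 52.05%


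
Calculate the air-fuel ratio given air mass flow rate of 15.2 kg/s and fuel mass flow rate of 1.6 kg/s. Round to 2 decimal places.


AFR = m_air / m_fuel
AFR = 15.2 / 1.6 = 9.50


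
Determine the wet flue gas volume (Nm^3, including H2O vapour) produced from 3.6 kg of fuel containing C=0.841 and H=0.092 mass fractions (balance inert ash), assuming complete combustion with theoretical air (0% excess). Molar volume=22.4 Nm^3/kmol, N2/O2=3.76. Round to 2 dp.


Per kg fuel: CO2 = (C/12 kmol)*22.4 = (0.841/12)*22.4 = 1.56987 Nm^3
Per kg fuel: H2O = (H/2 kmol)*22.4 = (0.092/2)*22.4 = 1.03040 Nm^3
O2 needed per kg fuel = C/12 + H/4 = 0.841/12 + 0.092/4 = 0.09308333 kmol
Per kg fuel: N2 = O2*3.76*22.4 = 0.09308333*3.76*22.4 = 7.83985 Nm^3
Total per kg = 1.56987 + 1.03040 + 7.83985 = 10.44012 Nm^3
Total = 10.44012 * 3.6 = 37.58 Nm^3


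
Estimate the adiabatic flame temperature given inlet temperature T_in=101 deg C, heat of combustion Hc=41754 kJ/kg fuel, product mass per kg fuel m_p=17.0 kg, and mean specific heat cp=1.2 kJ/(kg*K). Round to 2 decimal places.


T_ad = T_in + Hc / (m_p * cp)
Denominator = 17.0 * 1.2 = 20.4000
Temperature rise = 41754 / 20.4000 = 2046.76 K
T_ad = 101 + 2046.76 = 2147.76 deg C


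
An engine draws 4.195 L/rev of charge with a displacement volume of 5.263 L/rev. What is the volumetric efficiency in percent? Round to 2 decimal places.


eta_v = (V_actual / V_disp) * 100
Ratio = 4.195 / 5.263 = 0.7971
eta_v = 0.7971 * 100 = 79.71%


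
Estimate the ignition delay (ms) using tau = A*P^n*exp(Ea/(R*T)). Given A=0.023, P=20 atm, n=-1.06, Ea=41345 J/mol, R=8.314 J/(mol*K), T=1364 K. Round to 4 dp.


tau = A * P^n * exp(Ea/(R*T))
P^n = 20^(-1.06) = 0.04177421
Ea/(R*T) = 41345/(8.314*1364) = 3.645848
exp(Ea/(R*T)) = 38.315266
tau = 0.023 * 0.04177421 * 38.315266 = 0.0368 ms


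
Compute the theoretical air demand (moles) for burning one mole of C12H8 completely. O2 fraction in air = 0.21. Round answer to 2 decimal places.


Balanced combustion: C12H8 + 14 O2 -> 12 CO2 + 4 H2O
O2 needed = C + H/4 = 12 + 8/4 = 14.00 moles
Air moles = O2 / 0.21 = 14.00 / 0.21 = 66.67 moles air


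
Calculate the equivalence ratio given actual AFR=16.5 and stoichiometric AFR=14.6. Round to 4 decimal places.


phi = AFR_stoich / AFR_actual
phi = 14.6 / 16.5 = 0.8848


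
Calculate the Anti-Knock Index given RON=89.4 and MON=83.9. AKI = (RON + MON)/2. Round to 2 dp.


AKI = (RON + MON) / 2
AKI = (89.4 + 83.9) / 2
AKI = 173.3 / 2 = 86.65


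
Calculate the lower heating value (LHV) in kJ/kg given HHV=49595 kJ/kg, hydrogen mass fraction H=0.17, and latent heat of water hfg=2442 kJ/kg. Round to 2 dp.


LHV = HHV - hfg * 9 * H
Water correction = 2442 * 9 * 0.17 = 3736.260 kJ/kg
LHV = 49595 - 3736.260 = 45858.74 kJ/kg


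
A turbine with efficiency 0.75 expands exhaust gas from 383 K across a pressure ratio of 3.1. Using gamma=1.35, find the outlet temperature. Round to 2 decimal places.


T_out = T_in * (1 - eta * (1 - PR^(-(gamma-1)/gamma)))
Exponent = -(1.35-1)/1.35 = -0.25925926
PR^exp = 3.1^(-0.25925926) = 0.74577862
Factor = 1 - 0.75*(1 - 0.74577862) = 0.80933397
T_out = 383 * 0.80933397 = 309.97 K


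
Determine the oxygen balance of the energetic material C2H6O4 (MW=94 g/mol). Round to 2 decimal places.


OB = -1600 * (2C + H/2 - O) / MW
Inner = 2*2 + 6/2 - 4 = 3.00
OB = -1600 * 3.00 / 94 = -51.06%


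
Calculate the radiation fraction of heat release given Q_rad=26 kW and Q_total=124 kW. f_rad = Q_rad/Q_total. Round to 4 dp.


f_rad = Q_rad / Q_total
f_rad = 26 / 124 = 0.2097


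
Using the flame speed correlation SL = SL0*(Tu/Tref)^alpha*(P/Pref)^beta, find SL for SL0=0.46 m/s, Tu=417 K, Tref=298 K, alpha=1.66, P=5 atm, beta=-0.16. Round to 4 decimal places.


SL = SL0 * (Tu/Tref)^alpha * (P/Pref)^beta
T ratio = 417/298 = 1.39932886
(T ratio)^alpha = 1.39932886^1.66 = 1.746734
(P/Pref)^beta = 5^(-0.16) = 0.772974
SL = 0.46 * 1.746734 * 0.772974 = 0.6211 m/s


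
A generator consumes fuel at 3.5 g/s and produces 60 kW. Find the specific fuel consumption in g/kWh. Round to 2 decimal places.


SFC = (mf / BP) * 3600
Rate = 3.5 / 60 = 0.058333 g/(s*kW)
SFC = 0.058333 * 3600 = 210.00 g/kWh


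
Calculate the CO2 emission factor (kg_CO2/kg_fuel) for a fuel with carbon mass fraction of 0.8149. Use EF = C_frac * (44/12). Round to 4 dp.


EF = C_frac * (M_CO2 / M_C)
EF = 0.8149 * (44/12)
EF = 0.8149 * 3.666667 = 2.9880 kg_CO2/kg_fuel


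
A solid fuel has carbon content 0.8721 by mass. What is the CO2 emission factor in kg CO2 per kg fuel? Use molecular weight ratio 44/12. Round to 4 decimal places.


EF = C_frac * (M_CO2 / M_C)
EF = 0.8721 * (44/12)
EF = 0.8721 * 3.666667 = 3.1977 kg_CO2/kg_fuel


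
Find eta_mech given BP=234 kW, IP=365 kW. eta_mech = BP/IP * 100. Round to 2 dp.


eta_mech = (BP / IP) * 100
Ratio = 234 / 365 = 0.6411
eta_mech = 0.6411 * 100 = 64.11%


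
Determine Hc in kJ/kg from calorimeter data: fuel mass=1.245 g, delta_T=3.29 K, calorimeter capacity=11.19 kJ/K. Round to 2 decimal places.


Hc = C_cal * delta_T / m_fuel
Q_released = 11.19 * 3.29 = 36.8151 kJ
m_fuel = 1.245 g = 1.245/1000 kg = 0.001245 kg
Hc = 36.8151 / 0.001245 = 29570.36 kJ/kg


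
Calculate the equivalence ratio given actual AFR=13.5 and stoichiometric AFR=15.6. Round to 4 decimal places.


phi = AFR_stoich / AFR_actual
phi = 15.6 / 13.5 = 1.1556


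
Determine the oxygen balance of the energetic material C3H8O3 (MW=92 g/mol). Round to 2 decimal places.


OB = -1600 * (2C + H/2 - O) / MW
Inner = 2*3 + 8/2 - 3 = 7.00
OB = -1600 * 7.00 / 92 = -121.74%


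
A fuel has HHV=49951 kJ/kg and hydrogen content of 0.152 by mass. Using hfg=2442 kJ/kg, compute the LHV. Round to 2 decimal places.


LHV = HHV - hfg * 9 * H
Water correction = 2442 * 9 * 0.152 = 3340.656 kJ/kg
LHV = 49951 - 3340.656 = 46610.34 kJ/kg


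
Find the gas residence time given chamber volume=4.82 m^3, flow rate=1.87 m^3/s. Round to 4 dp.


tau = V / Q_flow
tau = 4.82 / 1.87 = 2.5775 s


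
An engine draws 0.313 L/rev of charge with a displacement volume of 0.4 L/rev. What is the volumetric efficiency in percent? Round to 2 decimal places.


eta_v = (V_actual / V_disp) * 100
Ratio = 0.313 / 0.4 = 0.7825
eta_v = 0.7825 * 100 = 78.25%


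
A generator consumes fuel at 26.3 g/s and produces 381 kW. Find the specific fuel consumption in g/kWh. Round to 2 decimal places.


SFC = (mf / BP) * 3600
Rate = 26.3 / 381 = 0.069029 g/(s*kW)
SFC = 0.069029 * 3600 = 248.50 g/kWh


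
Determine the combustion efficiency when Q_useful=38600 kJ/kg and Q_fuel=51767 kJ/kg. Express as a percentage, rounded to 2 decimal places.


Efficiency = (Q_useful / Q_fuel) * 100
Efficiency = (38600 / 51767) * 100
Efficiency = 0.7456 * 100 = 74.56%


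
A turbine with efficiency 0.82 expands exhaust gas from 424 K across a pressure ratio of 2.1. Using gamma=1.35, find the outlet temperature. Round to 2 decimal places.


T_out = T_in * (1 - eta * (1 - PR^(-(gamma-1)/gamma)))
Exponent = -(1.35-1)/1.35 = -0.25925926
PR^exp = 2.1^(-0.25925926) = 0.82501466
Factor = 1 - 0.82*(1 - 0.82501466) = 0.85651202
T_out = 424 * 0.85651202 = 363.16 K


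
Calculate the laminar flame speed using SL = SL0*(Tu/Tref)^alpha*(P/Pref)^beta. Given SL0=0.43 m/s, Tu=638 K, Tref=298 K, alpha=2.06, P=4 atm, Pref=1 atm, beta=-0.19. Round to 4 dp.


SL = SL0 * (Tu/Tref)^alpha * (P/Pref)^beta
T ratio = 638/298 = 2.14093960
(T ratio)^alpha = 2.14093960^2.06 = 4.797833
(P/Pref)^beta = 4^(-0.19) = 0.768438
SL = 0.43 * 4.797833 * 0.768438 = 1.5853 m/s


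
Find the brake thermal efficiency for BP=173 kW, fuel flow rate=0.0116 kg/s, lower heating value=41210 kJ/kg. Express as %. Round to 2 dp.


eta_BTE = (BP / (mf * LHV)) * 100
Denominator = 0.0116 * 41210 = 478.0360 kW
eta_BTE = (173 / 478.0360) * 100 = 36.19%


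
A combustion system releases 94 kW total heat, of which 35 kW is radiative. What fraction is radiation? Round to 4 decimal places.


f_rad = Q_rad / Q_total
f_rad = 35 / 94 = 0.3723


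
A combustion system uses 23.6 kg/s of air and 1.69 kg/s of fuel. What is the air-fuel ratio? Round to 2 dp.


AFR = m_air / m_fuel
AFR = 23.6 / 1.69 = 13.96


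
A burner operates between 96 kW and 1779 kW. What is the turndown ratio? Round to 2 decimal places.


TDR = Q_max / Q_min
TDR = 1779 / 96 = 18.53


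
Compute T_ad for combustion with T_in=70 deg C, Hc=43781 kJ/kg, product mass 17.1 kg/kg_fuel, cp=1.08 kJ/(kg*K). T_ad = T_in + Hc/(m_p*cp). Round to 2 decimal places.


T_ad = T_in + Hc / (m_p * cp)
Denominator = 17.1 * 1.08 = 18.4680
Temperature rise = 43781 / 18.4680 = 2370.64 K
T_ad = 70 + 2370.64 = 2440.64 deg C


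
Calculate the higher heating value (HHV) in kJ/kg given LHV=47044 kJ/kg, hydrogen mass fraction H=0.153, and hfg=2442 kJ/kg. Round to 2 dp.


HHV = LHV + hfg * 9 * H
Water addition = 2442 * 9 * 0.153 = 3362.634 kJ/kg
HHV = 47044 + 3362.634 = 50406.63 kJ/kg


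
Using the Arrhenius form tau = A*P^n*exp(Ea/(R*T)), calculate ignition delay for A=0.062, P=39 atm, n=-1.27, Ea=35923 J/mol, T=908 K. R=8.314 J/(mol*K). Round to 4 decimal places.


tau = A * P^n * exp(Ea/(R*T))
P^n = 39^(-1.27) = 0.00953560
Ea/(R*T) = 35923/(8.314*908) = 4.758573
exp(Ea/(R*T)) = 116.579440
tau = 0.062 * 0.00953560 * 116.579440 = 0.0689 ms


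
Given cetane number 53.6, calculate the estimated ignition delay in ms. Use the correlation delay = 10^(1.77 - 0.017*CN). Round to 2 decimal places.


delay = 10^(1.77 - 0.017*CN)
Exponent = 1.77 - 0.017*53.6 = 0.8588
delay = 10^0.8588 = 7.22 ms
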